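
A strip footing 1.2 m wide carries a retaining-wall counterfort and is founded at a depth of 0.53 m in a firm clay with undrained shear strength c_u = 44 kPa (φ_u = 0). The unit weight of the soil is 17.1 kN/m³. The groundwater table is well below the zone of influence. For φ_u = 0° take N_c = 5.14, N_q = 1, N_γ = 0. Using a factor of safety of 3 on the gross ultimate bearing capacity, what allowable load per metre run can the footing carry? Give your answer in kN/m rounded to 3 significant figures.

≈ 94.1 kN/m

Effective surcharge at the founding depth q = γ·D_f = 17.1 × 0.53 = 9.063 kPa.
q_ult = c·N_c + q·N_q
     = 44 × 5.14 + 9.063 × 1
     = 226.16 + 9.063 = 235.22 kPa.
Gross allowable pressure q_all = 235.22 / 3 = 78.408 kPa.
Allowable wall load = q_all × B = 78.408 × 1.2 = 94.089 kN per metre run.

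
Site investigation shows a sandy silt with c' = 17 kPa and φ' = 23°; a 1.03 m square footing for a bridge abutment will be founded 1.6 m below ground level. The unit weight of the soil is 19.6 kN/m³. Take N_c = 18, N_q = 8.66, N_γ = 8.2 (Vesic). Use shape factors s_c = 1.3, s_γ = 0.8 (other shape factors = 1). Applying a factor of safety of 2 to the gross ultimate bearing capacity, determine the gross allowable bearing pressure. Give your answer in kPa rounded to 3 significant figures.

q_all ≈ 368 kPa

Effective surcharge at the founding depth q = γ·D_f = 19.6 × 1.6 = 31.36 kPa.
q_ult = c·N_c·s_c + q·N_q + 0.5·γ·B·N_γ·s_γ
     = 17 × 18 × 1.3 + 31.36 × 8.66 + 0.5 × 19.6 × 1.03 × 8.2 × 0.8
     = 397.8 + 271.58 + 66.217 = 735.59 kPa.
q_all = q_ult / FS = 735.59 / 2 = 367.8 kPa.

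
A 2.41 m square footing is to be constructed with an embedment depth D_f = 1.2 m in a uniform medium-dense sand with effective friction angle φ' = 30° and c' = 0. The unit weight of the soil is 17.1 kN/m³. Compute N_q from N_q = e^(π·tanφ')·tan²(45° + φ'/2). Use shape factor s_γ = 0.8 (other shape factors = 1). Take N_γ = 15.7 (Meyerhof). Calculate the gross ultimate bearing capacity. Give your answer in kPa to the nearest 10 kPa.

q_ult ≈ 640 kPa

tan30° = 0.5774, so N_q = e^(π×0.5774)·tan²(60°) = 6.134 × 3.0 = 18.4.
Effective surcharge at the founding depth q = γ·D_f = 17.1 × 1.2 = 20.52 kPa.
q_ult = q·N_q + 0.5·γ·B·N_γ·s_γ
     = 20.52 × 18.401 + 0.5 × 17.1 × 2.41 × 15.7 × 0.8
     = 377.59 + 258.81 = 636.4 kPa.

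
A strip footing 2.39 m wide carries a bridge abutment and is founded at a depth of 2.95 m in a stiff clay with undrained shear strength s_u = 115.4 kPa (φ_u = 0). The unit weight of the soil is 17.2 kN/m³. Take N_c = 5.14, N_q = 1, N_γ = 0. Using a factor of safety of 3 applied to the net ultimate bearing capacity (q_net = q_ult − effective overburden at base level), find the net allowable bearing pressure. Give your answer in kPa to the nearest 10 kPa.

q = γ·D_f = 17.2 × 2.95 = 50.74 kPa.
c·N_c = 115.4 × 5.14 = 593.16 kPa
q·N_q = 50.74 × 1 = 50.74 kPa
q_ult = 593.16 + 50.74 = 643.9 kPa.
Net ultimate: q_net = 643.9 − 50.74 = 593.16 kPa.
q_all(net) = 593.16 / 3 = 197.72 kPa.

q_all(net) ≈ 200 kPa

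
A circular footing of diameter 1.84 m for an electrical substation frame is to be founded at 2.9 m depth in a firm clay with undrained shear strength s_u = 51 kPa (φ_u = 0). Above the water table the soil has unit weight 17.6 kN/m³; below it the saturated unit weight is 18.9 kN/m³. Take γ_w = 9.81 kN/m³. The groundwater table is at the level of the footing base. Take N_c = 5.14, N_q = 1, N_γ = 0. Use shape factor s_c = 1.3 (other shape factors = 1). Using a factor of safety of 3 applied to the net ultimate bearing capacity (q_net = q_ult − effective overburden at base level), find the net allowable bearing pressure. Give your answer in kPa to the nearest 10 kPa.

q_all(net) ≈ 110 kPa

Effective surcharge at the founding depth q = γ·D_f = 17.6 × 2.9 = 51.04 kPa.
q_ult = c·N_c·s_c + q·N_q
     = 51 × 5.14 × 1.3 + 51.04 × 1
     = 340.78 + 51.04 = 391.82 kPa.
Net ultimate: q_net = 391.82 − 51.04 = 340.78 kPa.
q_all(net) = 340.78 / 3 = 113.59 kPa.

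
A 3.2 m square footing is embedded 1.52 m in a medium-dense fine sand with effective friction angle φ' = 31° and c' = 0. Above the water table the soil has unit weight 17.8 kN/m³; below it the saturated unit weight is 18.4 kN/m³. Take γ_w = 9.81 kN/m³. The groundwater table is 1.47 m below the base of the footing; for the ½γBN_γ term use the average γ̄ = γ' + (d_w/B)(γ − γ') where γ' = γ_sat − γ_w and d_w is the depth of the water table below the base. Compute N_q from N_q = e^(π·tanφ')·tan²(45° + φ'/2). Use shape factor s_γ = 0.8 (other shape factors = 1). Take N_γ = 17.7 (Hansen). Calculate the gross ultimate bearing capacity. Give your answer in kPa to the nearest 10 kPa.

q_ult ≈ 850 kPa

tan31° = 0.6009, so N_q = e^(π×0.6009)·tan²(60.5°) = 6.604 × 3.124 = 20.63.
q = γ·D_f = 17.8 × 1.52 = 27.056 kPa.
γ' = 8.59 kN/m³; averaging over the depth B below the base, γ̄ = γ' + (d_w/B)(γ − γ') = 12.821 kN/m³.
q·N_q = 27.056 × 20.631 = 558.19 kPa
0.5·γ·B·N_γ·s_γ = 0.5 × 12.821 × 3.2 × 17.7 × 0.8 = 290.47 kPa
q_ult = 558.19 + 290.47 = 848.66 kPa.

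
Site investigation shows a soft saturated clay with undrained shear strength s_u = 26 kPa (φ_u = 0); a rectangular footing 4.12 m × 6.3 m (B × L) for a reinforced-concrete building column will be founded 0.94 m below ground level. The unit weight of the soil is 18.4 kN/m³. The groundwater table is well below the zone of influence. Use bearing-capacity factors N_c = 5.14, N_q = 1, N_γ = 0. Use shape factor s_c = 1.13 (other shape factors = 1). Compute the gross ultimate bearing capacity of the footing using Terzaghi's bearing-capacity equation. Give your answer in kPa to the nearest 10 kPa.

Overburden at base level: q = 18.4 × 0.94 = 17.296 kPa.
Cohesion term c·N_c·s_c = 26 × 5.14 × 1.13 = 151.01 kPa; surcharge term q·N_q = 17.296 × 1 = 17.296 kPa.
q_ult = 151.01 + 17.296 = 168.31 kPa.

q_ult ≈ 170 kPa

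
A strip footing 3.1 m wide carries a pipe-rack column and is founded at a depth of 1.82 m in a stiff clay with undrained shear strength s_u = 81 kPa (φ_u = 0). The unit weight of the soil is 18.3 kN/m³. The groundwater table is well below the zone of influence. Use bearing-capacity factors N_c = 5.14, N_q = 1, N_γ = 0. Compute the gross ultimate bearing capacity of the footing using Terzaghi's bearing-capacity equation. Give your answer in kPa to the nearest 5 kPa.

q_ult ≈ 450 kPa

Overburden at base level: q = 18.3 × 1.82 = 33.306 kPa.
Cohesion term c·N_c = 81 × 5.14 = 416.34 kPa; surcharge term q·N_q = 33.306 × 1 = 33.306 kPa.
q_ult = 416.34 + 33.306 = 449.65 kPa.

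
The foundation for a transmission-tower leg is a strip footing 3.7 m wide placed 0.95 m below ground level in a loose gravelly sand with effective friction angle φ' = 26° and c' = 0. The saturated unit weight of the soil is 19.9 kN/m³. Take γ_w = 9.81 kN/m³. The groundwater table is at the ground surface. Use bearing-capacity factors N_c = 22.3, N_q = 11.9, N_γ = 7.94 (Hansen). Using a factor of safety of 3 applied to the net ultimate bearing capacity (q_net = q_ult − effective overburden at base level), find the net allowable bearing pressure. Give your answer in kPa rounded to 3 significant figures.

With the water table at the surface the whole profile is submerged: γ' = 19.9 − 9.81 = 10.09 kN/m³, so q = γ'·D_f = 9.5855 kPa; the same γ' applies in the ½γBN_γ term.
q_ult = q·N_q + 0.5·γ·B·N_γ
     = 9.5855 × 11.9 + 0.5 × 10.09 × 3.7 × 7.94
     = 114.07 + 148.21 = 262.28 kPa.
Net ultimate: q_net = 262.28 − 9.5855 = 252.69 kPa.
q_all(net) = 252.69 / 3 = 84.231 kPa.

q_all(net) ≈ 84.2 kPa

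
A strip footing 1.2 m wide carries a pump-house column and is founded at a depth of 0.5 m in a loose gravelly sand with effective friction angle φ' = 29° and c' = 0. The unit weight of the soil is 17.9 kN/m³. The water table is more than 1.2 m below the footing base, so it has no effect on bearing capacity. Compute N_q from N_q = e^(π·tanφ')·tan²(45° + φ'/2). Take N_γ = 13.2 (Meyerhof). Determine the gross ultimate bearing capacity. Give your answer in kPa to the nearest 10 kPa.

tan29° = 0.5543, so N_q = e^(π×0.5543)·tan²(59.5°) = 5.705 × 2.882 = 16.44.
q = γ·D_f = 17.9 × 0.5 = 8.95 kPa.
q·N_q = 8.95 × 16.443 = 147.17 kPa
0.5·γ·B·N_γ = 0.5 × 17.9 × 1.2 × 13.2 = 141.77 kPa
q_ult = 147.17 + 141.77 = 288.94 kPa.

q_ult ≈ 290 kPa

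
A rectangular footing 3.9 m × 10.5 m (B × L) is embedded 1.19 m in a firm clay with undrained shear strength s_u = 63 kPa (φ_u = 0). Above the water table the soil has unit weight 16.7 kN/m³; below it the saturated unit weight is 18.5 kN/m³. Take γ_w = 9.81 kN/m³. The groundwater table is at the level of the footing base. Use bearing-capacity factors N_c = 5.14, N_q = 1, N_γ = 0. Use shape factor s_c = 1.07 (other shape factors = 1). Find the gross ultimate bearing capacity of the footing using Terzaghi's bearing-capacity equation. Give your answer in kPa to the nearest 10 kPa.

q_ult ≈ 370 kPa

Overburden at base level: q = 16.7 × 1.19 = 19.873 kPa.
Cohesion term c·N_c·s_c = 63 × 5.14 × 1.07 = 346.49 kPa; surcharge term q·N_q = 19.873 × 1 = 19.873 kPa.
q_ult = 346.49 + 19.873 = 366.36 kPa.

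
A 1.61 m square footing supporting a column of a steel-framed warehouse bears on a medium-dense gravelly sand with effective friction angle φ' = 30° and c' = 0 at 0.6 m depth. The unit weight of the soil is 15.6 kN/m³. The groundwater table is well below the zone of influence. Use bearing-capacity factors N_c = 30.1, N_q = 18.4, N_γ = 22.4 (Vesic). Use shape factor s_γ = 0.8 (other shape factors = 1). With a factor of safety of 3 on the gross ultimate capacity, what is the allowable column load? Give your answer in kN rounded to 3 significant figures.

Effective surcharge at the founding depth q = γ·D_f = 15.6 × 0.6 = 9.36 kPa.
q_ult = q·N_q + 0.5·γ·B·N_γ·s_γ
     = 9.36 × 18.4 + 0.5 × 15.6 × 1.61 × 22.4 × 0.8
     = 172.22 + 225.04 = 397.26 kPa.
Gross allowable pressure q_all = 397.26 / 3 = 132.42 kPa.
Footing area = 2.5921 m², so allowable column load = 132.42 × 2.5921 = 343.25 kN.

P_all ≈ 343 kN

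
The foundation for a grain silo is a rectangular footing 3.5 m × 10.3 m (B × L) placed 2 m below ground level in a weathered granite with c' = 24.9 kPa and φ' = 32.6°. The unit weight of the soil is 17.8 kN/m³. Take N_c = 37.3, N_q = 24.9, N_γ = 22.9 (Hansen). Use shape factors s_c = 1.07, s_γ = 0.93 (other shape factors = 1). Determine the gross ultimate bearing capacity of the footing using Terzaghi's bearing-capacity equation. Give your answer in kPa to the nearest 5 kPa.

q_ult ≈ 2545 kPa

Overburden at base level: q = 17.8 × 2 = 35.6 kPa.
Cohesion term c·N_c·s_c = 24.9 × 37.3 × 1.07 = 993.78 kPa; surcharge term q·N_q = 35.6 × 24.9 = 886.44 kPa; self-weight term 0.5·γ·B·N_γ·s_γ = 0.5 × 17.8 × 3.5 × 22.9 × 0.93 = 663.4 kPa.
q_ult = 993.78 + 886.44 + 663.4 = 2543.6 kPa.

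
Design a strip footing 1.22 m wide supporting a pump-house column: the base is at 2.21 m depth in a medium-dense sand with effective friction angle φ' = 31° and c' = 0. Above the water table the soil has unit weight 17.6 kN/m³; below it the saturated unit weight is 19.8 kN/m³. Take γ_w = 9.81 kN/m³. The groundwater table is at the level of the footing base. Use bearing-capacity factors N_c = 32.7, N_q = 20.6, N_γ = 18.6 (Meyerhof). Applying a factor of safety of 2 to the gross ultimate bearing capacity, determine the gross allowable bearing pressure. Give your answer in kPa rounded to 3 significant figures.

q_all ≈ 457 kPa

q = γ·D_f = 17.6 × 2.21 = 38.896 kPa.
For the ½γBN_γ term take γ' = 19.8 − 9.81 = 9.99 kN/m³ (soil below base is submerged).
q·N_q = 38.896 × 20.6 = 801.26 kPa
0.5·γ·B·N_γ = 0.5 × 9.99 × 1.22 × 18.6 = 113.35 kPa
q_ult = 801.26 + 113.35 = 914.6 kPa.
q_all = q_ult / FS = 914.6 / 2 = 457.3 kPa.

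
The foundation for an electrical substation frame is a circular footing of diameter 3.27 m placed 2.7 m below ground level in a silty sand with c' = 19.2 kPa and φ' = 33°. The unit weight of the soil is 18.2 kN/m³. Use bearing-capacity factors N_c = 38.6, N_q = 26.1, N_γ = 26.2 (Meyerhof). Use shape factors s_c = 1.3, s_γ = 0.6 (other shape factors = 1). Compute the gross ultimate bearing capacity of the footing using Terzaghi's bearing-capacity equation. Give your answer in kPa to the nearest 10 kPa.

Effective surcharge at the founding depth q = γ·D_f = 18.2 × 2.7 = 49.14 kPa.
q_ult = c·N_c·s_c + q·N_q + 0.5·γ·B·N_γ·s_γ
     = 19.2 × 38.6 × 1.3 + 49.14 × 26.1 + 0.5 × 18.2 × 3.27 × 26.2 × 0.6
     = 963.46 + 1282.6 + 467.78 = 2713.8 kPa.

q_ult ≈ 2710 kPa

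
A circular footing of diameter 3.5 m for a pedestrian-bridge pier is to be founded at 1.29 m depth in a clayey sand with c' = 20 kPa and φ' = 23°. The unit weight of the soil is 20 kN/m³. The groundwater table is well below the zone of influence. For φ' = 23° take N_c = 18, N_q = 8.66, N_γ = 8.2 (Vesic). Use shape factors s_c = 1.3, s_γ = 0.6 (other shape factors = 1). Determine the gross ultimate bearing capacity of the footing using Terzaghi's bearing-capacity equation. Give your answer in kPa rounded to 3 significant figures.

q_ult ≈ 864 kPa

q = γ·D_f = 20 × 1.29 = 25.8 kPa.
c·N_c·s_c = 20 × 18 × 1.3 = 468 kPa
q·N_q = 25.8 × 8.66 = 223.43 kPa
0.5·γ·B·N_γ·s_γ = 0.5 × 20 × 3.5 × 8.2 × 0.6 = 172.2 kPa
q_ult = 468 + 223.43 + 172.2 = 863.63 kPa.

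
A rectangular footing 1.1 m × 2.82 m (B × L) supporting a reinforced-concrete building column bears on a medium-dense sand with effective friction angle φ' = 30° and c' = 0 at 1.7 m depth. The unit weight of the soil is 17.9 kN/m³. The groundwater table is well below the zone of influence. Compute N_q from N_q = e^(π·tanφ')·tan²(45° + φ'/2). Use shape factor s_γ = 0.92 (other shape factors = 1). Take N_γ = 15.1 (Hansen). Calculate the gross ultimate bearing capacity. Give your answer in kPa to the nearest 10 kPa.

tan30° = 0.5774, so N_q = e^(π×0.5774)·tan²(60°) = 6.134 × 3.0 = 18.4.
Effective surcharge at the founding depth q = γ·D_f = 17.9 × 1.7 = 30.43 kPa.
q_ult = q·N_q + 0.5·γ·B·N_γ·s_γ
     = 30.43 × 18.401 + 0.5 × 17.9 × 1.1 × 15.1 × 0.92
     = 559.95 + 136.77 = 696.71 kPa.

q_ult ≈ 700 kPa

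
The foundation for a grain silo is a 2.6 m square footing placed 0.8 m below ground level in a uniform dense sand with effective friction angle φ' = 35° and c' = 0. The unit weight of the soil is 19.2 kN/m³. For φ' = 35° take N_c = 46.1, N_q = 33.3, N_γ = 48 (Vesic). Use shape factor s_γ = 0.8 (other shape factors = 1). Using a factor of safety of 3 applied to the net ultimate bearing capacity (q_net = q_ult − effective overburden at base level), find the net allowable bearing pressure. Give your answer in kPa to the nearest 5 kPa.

q = γ·D_f = 19.2 × 0.8 = 15.36 kPa.
q·N_q = 15.36 × 33.3 = 511.49 kPa
0.5·γ·B·N_γ·s_γ = 0.5 × 19.2 × 2.6 × 48 × 0.8 = 958.46 kPa
q_ult = 511.49 + 958.46 = 1470 kPa.
Net ultimate: q_net = 1470 − 15.36 = 1454.6 kPa.
q_all(net) = 1454.6 / 3 = 484.86 kPa.

q_all(net) ≈ 485 kPa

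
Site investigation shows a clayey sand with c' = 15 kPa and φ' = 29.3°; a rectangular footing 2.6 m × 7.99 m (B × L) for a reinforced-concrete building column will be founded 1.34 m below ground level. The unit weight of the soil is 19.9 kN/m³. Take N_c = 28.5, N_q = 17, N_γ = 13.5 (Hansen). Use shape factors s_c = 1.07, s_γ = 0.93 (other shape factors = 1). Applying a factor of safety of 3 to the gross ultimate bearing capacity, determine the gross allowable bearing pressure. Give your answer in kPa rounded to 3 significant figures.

Effective surcharge at the founding depth q = γ·D_f = 19.9 × 1.34 = 26.666 kPa.
q_ult = c·N_c·s_c + q·N_q + 0.5·γ·B·N_γ·s_γ
     = 15 × 28.5 × 1.07 + 26.666 × 17 + 0.5 × 19.9 × 2.6 × 13.5 × 0.93
     = 457.43 + 453.32 + 324.8 = 1235.5 kPa.
q_all = q_ult / FS = 1235.5 / 3 = 411.85 kPa.

q_all ≈ 412 kPa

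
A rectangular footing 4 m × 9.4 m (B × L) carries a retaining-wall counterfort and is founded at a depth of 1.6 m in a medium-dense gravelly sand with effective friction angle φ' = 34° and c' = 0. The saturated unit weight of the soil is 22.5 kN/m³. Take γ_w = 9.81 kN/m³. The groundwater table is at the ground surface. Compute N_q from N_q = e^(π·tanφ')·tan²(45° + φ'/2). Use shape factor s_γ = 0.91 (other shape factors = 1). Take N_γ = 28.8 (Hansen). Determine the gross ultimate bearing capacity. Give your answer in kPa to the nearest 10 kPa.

q_ult ≈ 1260 kPa

tan34° = 0.6745, so N_q = e^(π×0.6745)·tan²(62°) = 8.323 × 3.537 = 29.44.
γ' = 22.5 − 9.81 = 12.69 kN/m³ (submerged throughout). q = 12.69 × 1.6 = 20.304 kPa; the same γ' applies in the ½γBN_γ term.
q·N_q = 20.304 × 29.44 = 597.75 kPa
0.5·γ·B·N_γ·s_γ = 0.5 × 12.69 × 4 × 28.8 × 0.91 = 665.16 kPa
q_ult = 597.75 + 665.16 = 1262.9 kPa.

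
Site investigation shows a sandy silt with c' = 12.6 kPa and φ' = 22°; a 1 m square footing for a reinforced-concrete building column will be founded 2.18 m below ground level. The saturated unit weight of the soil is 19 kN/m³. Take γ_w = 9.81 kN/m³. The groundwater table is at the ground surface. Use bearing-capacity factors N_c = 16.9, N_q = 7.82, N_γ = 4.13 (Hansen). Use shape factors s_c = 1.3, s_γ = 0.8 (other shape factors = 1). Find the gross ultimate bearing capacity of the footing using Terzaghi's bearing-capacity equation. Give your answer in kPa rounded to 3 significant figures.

With the water table at the surface the whole profile is submerged: γ' = 19 − 9.81 = 9.19 kN/m³, so q = γ'·D_f = 20.034 kPa; the same γ' applies in the ½γBN_γ term.
q_ult = c·N_c·s_c + q·N_q + 0.5·γ·B·N_γ·s_γ
     = 12.6 × 16.9 × 1.3 + 20.034 × 7.82 + 0.5 × 9.19 × 1 × 4.13 × 0.8
     = 276.82 + 156.67 + 15.182 = 448.67 kPa.

q_ult ≈ 449 kPa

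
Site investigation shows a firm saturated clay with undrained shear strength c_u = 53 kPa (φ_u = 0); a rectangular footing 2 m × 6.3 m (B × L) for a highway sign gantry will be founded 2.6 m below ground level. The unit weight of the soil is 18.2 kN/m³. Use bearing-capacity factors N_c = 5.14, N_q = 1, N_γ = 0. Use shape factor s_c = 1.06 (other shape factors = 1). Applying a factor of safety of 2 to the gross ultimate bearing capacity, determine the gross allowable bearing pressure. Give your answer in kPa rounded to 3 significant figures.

q_all ≈ 168 kPa

Effective surcharge at the founding depth q = γ·D_f = 18.2 × 2.6 = 47.32 kPa.
q_ult = c·N_c·s_c + q·N_q
     = 53 × 5.14 × 1.06 + 47.32 × 1
     = 288.77 + 47.32 = 336.09 kPa.
q_all = q_ult / FS = 336.09 / 2 = 168.04 kPa.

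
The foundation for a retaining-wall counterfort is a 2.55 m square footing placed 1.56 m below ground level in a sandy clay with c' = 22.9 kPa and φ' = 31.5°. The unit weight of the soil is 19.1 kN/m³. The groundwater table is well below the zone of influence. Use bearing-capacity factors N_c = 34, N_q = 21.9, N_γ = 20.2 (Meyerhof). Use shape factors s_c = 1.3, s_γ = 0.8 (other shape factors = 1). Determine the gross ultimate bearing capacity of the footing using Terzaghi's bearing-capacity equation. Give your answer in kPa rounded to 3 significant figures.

q_ult ≈ 2060 kPa

Overburden at base level: q = 19.1 × 1.56 = 29.796 kPa.
Cohesion term c·N_c·s_c = 22.9 × 34 × 1.3 = 1012.2 kPa; surcharge term q·N_q = 29.796 × 21.9 = 652.53 kPa; self-weight term 0.5·γ·B·N_γ·s_γ = 0.5 × 19.1 × 2.55 × 20.2 × 0.8 = 393.54 kPa.
q_ult = 1012.2 + 652.53 + 393.54 = 2058.2 kPa.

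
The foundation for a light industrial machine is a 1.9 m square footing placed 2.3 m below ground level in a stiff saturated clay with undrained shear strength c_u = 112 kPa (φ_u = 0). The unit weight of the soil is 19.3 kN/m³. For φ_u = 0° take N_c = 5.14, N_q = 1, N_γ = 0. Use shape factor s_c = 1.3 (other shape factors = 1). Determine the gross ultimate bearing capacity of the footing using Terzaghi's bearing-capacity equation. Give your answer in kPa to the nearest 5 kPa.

q_ult ≈ 795 kPa

Overburden at base level: q = 19.3 × 2.3 = 44.39 kPa.
Cohesion term c·N_c·s_c = 112 × 5.14 × 1.3 = 748.38 kPa; surcharge term q·N_q = 44.39 × 1 = 44.39 kPa.
q_ult = 748.38 + 44.39 = 792.77 kPa.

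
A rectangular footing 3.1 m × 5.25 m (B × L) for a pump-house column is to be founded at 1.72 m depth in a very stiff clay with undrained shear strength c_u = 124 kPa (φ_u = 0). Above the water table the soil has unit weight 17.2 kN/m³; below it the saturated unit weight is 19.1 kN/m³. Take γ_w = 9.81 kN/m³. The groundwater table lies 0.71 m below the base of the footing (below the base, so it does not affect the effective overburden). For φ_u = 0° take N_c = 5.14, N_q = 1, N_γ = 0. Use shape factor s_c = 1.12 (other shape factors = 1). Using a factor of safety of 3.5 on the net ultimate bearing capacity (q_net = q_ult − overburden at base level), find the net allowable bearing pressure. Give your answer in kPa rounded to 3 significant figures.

Overburden at base level: q = 17.2 × 1.72 = 29.584 kPa.
Cohesion term c·N_c·s_c = 124 × 5.14 × 1.12 = 713.84 kPa; surcharge term q·N_q = 29.584 × 1 = 29.584 kPa.
q_ult = 713.84 + 29.584 = 743.43 kPa.
q_net = 743.43 − 29.584 = 713.84 kPa.
q_all(net) = 713.84 / 3.5 = 203.96 kPa.

q_all(net) ≈ 204 kPa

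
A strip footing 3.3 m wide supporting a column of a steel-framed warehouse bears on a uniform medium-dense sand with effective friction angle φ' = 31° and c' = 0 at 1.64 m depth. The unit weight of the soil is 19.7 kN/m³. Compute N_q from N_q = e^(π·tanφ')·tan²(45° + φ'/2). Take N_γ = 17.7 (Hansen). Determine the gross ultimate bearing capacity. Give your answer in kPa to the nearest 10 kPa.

tan31° = 0.6009, so N_q = e^(π×0.6009)·tan²(60.5°) = 6.604 × 3.124 = 20.63.
Overburden at base level: q = 19.7 × 1.64 = 32.308 kPa.
Surcharge term q·N_q = 32.308 × 20.631 = 666.54 kPa; self-weight term 0.5·γ·B·N_γ = 0.5 × 19.7 × 3.3 × 17.7 = 575.34 kPa.
q_ult = 666.54 + 575.34 = 1241.9 kPa.

q_ult ≈ 1240 kPa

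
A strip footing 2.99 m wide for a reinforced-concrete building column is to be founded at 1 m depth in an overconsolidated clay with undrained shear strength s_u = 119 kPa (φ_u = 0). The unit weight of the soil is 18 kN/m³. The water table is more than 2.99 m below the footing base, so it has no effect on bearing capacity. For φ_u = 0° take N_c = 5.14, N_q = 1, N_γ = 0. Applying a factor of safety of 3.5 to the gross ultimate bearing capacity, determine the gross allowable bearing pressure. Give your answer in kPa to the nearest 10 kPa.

Overburden at base level: q = 18 × 1 = 18 kPa.
Cohesion term c·N_c = 119 × 5.14 = 611.66 kPa; surcharge term q·N_q = 18 × 1 = 18 kPa.
q_ult = 611.66 + 18 = 629.66 kPa.
q_all = q_ult / FS = 629.66 / 3.5 = 179.9 kPa.

q_all ≈ 180 kPa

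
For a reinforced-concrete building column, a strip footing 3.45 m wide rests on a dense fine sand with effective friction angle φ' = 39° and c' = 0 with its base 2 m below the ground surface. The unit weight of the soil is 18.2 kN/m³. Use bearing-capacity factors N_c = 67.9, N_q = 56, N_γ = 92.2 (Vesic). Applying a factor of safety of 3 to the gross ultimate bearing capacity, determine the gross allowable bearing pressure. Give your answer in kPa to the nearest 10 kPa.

Effective surcharge at the founding depth q = γ·D_f = 18.2 × 2 = 36.4 kPa.
q_ult = q·N_q + 0.5·γ·B·N_γ
     = 36.4 × 56 + 0.5 × 18.2 × 3.45 × 92.2
     = 2038.4 + 2894.6 = 4933 kPa.
q_all = q_ult / FS = 4933 / 3 = 1644.3 kPa.

q_all ≈ 1640 kPa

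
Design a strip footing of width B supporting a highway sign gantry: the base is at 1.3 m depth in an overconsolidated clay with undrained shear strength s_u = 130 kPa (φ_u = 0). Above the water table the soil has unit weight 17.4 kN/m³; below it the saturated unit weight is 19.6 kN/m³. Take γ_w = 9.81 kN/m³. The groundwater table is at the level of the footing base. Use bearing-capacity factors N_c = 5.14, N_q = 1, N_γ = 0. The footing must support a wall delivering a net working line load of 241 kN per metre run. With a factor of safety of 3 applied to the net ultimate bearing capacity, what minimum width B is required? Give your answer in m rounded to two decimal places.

B = 1.08 m

Effective surcharge at the founding depth q = γ·D_f = 17.4 × 1.3 = 22.62 kPa.
q_ult = c·N_c + q·N_q
     = 130 × 5.14 + 22.62 × 1
     = 668.2 + 22.62 = 690.82 kPa.
For φ = 0 the ½γBN_γ term vanishes, so q_ult is independent of B. q_net = 690.82 − 22.62 = 668.2 kPa; q_all(net) = 668.2/3 = 222.73 kPa.
Required width B = w / q_all(net) = 241 / 222.73 = 1.082 m.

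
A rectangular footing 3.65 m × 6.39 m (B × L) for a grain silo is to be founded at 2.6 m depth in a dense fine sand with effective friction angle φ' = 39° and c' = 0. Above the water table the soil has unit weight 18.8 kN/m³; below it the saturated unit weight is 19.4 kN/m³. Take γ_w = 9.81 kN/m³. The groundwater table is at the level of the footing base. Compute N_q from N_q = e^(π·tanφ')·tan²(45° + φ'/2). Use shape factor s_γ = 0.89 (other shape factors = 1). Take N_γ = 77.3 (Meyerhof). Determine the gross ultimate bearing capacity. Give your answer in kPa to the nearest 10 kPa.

q_ult ≈ 3940 kPa

tan39° = 0.8098, so N_q = e^(π×0.8098)·tan²(64.5°) = 12.731 × 4.395 = 55.96.
q = γ·D_f = 18.8 × 2.6 = 48.88 kPa.
For the ½γBN_γ term take γ' = 19.4 − 9.81 = 9.59 kN/m³ (soil below base is submerged).
q·N_q = 48.88 × 55.957 = 2735.2 kPa
0.5·γ·B·N_γ·s_γ = 0.5 × 9.59 × 3.65 × 77.3 × 0.89 = 1204.1 kPa
q_ult = 2735.2 + 1204.1 = 3939.3 kPa.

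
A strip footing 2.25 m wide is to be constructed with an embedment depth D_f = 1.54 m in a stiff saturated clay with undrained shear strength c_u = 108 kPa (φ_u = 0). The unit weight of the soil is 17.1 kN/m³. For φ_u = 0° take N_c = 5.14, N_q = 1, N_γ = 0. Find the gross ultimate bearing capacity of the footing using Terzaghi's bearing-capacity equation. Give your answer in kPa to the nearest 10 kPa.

q = γ·D_f = 17.1 × 1.54 = 26.334 kPa.
c·N_c = 108 × 5.14 = 555.12 kPa
q·N_q = 26.334 × 1 = 26.334 kPa
q_ult = 555.12 + 26.334 = 581.45 kPa.

q_ult ≈ 580 kPa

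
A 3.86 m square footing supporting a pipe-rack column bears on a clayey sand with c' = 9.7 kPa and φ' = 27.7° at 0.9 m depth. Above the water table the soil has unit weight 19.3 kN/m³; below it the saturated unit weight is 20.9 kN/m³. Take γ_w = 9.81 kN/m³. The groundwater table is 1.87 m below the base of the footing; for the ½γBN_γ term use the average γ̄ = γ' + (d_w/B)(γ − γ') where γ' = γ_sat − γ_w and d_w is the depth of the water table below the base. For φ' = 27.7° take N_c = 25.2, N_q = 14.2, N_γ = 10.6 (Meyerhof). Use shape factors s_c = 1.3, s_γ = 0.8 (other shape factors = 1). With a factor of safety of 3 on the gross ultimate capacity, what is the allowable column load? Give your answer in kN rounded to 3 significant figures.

Overburden at base level: q = 19.3 × 0.9 = 17.37 kPa.
The water table is 1.87 m below the base (< B = 3.86 m), so the ½γBN_γ term uses γ̄ = γ' + (d_w/B)(γ − γ') = 11.09 + (1.87/3.86)(19.3 − 11.09) = 15.067 kN/m³.
Cohesion term c·N_c·s_c = 9.7 × 25.2 × 1.3 = 317.77 kPa; surcharge term q·N_q = 17.37 × 14.2 = 246.65 kPa; self-weight term 0.5·γ·B·N_γ·s_γ = 0.5 × 15.067 × 3.86 × 10.6 × 0.8 = 246.6 kPa.
q_ult = 317.77 + 246.65 + 246.6 = 811.02 kPa.
Gross allowable pressure q_all = 811.02 / 3 = 270.34 kPa.
Footing area = 14.8996 m², so allowable column load = 270.34 × 14.8996 = 4028 kN.

P_all ≈ 4030 kN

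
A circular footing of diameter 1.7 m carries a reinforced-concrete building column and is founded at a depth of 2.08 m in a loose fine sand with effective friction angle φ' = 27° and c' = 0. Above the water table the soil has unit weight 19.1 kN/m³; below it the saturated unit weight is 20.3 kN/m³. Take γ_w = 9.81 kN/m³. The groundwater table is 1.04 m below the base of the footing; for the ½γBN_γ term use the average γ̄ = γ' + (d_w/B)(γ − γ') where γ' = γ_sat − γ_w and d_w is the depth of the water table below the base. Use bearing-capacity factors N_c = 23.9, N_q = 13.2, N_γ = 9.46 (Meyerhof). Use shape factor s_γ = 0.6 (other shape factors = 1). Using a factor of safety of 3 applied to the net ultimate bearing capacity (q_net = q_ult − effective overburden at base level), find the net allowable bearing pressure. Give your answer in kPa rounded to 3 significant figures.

q_all(net) ≈ 187 kPa

Overburden at base level: q = 19.1 × 2.08 = 39.728 kPa.
The water table is 1.04 m below the base (< B = 1.7 m), so the ½γBN_γ term uses γ̄ = γ' + (d_w/B)(γ − γ') = 10.49 + (1.04/1.7)(19.1 − 10.49) = 15.757 kN/m³.
Surcharge term q·N_q = 39.728 × 13.2 = 524.41 kPa; self-weight term 0.5·γ·B·N_γ·s_γ = 0.5 × 15.757 × 1.7 × 9.46 × 0.6 = 76.023 kPa.
q_ult = 524.41 + 76.023 = 600.43 kPa.
Net ultimate: q_net = 600.43 − 39.728 = 560.7 kPa.
q_all(net) = 560.7 / 3 = 186.9 kPa.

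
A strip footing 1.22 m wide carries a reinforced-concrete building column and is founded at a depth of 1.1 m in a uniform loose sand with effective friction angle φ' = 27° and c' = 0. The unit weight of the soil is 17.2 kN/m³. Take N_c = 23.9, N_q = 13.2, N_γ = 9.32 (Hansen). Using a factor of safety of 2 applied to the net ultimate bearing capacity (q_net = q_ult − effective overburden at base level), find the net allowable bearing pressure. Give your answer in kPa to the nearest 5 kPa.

q_all(net) ≈ 165 kPa

q = γ·D_f = 17.2 × 1.1 = 18.92 kPa.
q·N_q = 18.92 × 13.2 = 249.74 kPa
0.5·γ·B·N_γ = 0.5 × 17.2 × 1.22 × 9.32 = 97.785 kPa
q_ult = 249.74 + 97.785 = 347.53 kPa.
Net ultimate: q_net = 347.53 − 18.92 = 328.61 kPa.
q_all(net) = 328.61 / 2 = 164.3 kPa.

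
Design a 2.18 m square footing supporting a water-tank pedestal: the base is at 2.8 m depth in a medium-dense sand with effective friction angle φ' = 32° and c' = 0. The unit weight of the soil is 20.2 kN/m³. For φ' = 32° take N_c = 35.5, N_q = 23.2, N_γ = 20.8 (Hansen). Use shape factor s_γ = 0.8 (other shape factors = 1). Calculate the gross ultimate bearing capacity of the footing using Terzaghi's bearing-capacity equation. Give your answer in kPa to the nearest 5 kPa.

q_ult ≈ 1680 kPa

Effective surcharge at the founding depth q = γ·D_f = 20.2 × 2.8 = 56.56 kPa.
q_ult = q·N_q + 0.5·γ·B·N_γ·s_γ
     = 56.56 × 23.2 + 0.5 × 20.2 × 2.18 × 20.8 × 0.8
     = 1312.2 + 366.38 = 1678.6 kPa.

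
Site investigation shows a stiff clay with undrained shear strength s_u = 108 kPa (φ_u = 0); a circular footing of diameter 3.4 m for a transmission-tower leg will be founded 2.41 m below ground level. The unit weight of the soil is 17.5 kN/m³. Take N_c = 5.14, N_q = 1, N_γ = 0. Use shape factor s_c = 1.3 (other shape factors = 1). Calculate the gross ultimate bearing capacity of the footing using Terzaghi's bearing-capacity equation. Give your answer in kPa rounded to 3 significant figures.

Overburden at base level: q = 17.5 × 2.41 = 42.175 kPa.
Cohesion term c·N_c·s_c = 108 × 5.14 × 1.3 = 721.66 kPa; surcharge term q·N_q = 42.175 × 1 = 42.175 kPa.
q_ult = 721.66 + 42.175 = 763.83 kPa.

q_ult ≈ 764 kPa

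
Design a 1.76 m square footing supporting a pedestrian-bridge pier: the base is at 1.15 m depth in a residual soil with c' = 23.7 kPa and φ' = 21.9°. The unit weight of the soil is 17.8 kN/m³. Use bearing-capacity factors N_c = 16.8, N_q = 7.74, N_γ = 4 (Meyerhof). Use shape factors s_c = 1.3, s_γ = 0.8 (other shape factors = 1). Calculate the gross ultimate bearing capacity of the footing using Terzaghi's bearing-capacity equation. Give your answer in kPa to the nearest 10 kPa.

q_ult ≈ 730 kPa

Overburden at base level: q = 17.8 × 1.15 = 20.47 kPa.
Cohesion term c·N_c·s_c = 23.7 × 16.8 × 1.3 = 517.61 kPa; surcharge term q·N_q = 20.47 × 7.74 = 158.44 kPa; self-weight term 0.5·γ·B·N_γ·s_γ = 0.5 × 17.8 × 1.76 × 4 × 0.8 = 50.125 kPa.
q_ult = 517.61 + 158.44 + 50.125 = 726.17 kPa.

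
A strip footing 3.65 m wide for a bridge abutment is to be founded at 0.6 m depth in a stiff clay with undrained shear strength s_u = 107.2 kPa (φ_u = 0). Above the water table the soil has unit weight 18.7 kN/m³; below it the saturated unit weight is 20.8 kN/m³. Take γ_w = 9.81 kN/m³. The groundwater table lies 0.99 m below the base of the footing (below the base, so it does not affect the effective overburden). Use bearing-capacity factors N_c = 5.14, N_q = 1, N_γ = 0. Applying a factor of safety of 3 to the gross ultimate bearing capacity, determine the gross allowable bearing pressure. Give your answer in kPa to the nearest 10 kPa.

q_all ≈ 190 kPa

Effective surcharge at the founding depth q = γ·D_f = 18.7 × 0.6 = 11.22 kPa.
q_ult = c·N_c + q·N_q
     = 107.2 × 5.14 + 11.22 × 1
     = 551.01 + 11.22 = 562.23 kPa.
q_all = q_ult / FS = 562.23 / 3 = 187.41 kPa.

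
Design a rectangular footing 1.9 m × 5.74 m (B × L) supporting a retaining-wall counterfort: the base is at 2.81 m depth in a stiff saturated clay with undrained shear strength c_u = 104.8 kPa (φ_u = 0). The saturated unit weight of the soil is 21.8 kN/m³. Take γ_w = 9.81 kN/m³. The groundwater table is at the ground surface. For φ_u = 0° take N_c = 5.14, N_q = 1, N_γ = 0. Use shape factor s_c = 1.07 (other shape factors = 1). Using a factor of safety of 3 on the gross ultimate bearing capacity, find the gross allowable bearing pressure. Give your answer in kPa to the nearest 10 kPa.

q_all ≈ 200 kPa

With the water table at the surface the whole profile is submerged: γ' = 21.8 − 9.81 = 11.99 kN/m³, so q = γ'·D_f = 33.692 kPa.
q_ult = c·N_c·s_c + q·N_q
     = 104.8 × 5.14 × 1.07 + 33.692 × 1
     = 576.38 + 33.692 = 610.07 kPa.
q_all = 610.07 / 3 = 203.36 kPa.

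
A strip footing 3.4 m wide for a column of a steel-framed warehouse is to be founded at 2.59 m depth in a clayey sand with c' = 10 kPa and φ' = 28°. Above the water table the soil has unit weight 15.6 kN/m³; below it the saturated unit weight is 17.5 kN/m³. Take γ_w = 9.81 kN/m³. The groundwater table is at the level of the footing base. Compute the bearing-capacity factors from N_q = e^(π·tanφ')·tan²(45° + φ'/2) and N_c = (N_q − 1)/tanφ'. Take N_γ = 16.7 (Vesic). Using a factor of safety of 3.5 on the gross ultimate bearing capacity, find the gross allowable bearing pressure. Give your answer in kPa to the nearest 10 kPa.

q_all ≈ 310 kPa

N_q = e^(π·tan28°)·tan²(59°) = 14.72; N_c = (N_q − 1)/tanφ' = 25.8.
q = γ·D_f = 15.6 × 2.59 = 40.404 kPa.
For the ½γBN_γ term take γ' = 17.5 − 9.81 = 7.69 kN/m³ (soil below base is submerged).
c·N_c = 10 × 25.803 = 258.03 kPa
q·N_q = 40.404 × 14.72 = 594.74 kPa
0.5·γ·B·N_γ = 0.5 × 7.69 × 3.4 × 16.7 = 218.32 kPa
q_ult = 258.03 + 594.74 + 218.32 = 1071.1 kPa.
q_all = 1071.1 / 3.5 = 306.03 kPa.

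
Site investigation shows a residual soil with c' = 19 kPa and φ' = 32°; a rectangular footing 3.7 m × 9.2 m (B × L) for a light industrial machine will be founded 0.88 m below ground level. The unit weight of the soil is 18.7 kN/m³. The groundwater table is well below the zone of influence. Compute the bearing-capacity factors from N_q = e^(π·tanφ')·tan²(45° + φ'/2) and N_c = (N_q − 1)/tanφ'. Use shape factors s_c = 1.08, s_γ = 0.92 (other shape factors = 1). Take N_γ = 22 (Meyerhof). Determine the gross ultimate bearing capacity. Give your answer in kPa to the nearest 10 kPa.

q_ult ≈ 1810 kPa

tan32° = 0.6249, so N_q = e^(π×0.6249)·tan²(61°) = 7.121 × 3.255 = 23.18.
N_c = (23.18 − 1)/tan32° = 35.49.
q = γ·D_f = 18.7 × 0.88 = 16.456 kPa.
c·N_c·s_c = 19 × 35.49 × 1.08 = 728.26 kPa
q·N_q = 16.456 × 23.177 = 381.4 kPa
0.5·γ·B·N_γ·s_γ = 0.5 × 18.7 × 3.7 × 22 × 0.92 = 700.2 kPa
q_ult = 728.26 + 381.4 + 700.2 = 1809.9 kPa.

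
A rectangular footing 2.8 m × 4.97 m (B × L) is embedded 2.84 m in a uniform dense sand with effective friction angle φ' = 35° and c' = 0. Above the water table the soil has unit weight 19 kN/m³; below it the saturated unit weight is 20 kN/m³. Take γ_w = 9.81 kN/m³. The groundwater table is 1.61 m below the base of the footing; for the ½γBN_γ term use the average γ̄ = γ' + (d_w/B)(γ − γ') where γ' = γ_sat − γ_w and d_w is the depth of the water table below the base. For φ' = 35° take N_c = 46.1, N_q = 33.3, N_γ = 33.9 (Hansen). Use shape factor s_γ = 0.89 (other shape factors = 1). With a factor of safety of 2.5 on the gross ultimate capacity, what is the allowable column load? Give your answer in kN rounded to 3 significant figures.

P_all ≈ 13600 kN

Overburden at base level: q = 19 × 2.84 = 53.96 kPa.
The water table is 1.61 m below the base (< B = 2.8 m), so the ½γBN_γ term uses γ̄ = γ' + (d_w/B)(γ − γ') = 10.19 + (1.61/2.8)(19 − 10.19) = 15.256 kN/m³.
Surcharge term q·N_q = 53.96 × 33.3 = 1796.9 kPa; self-weight term 0.5·γ·B·N_γ·s_γ = 0.5 × 15.256 × 2.8 × 33.9 × 0.89 = 644.39 kPa.
q_ult = 1796.9 + 644.39 = 2441.3 kPa.
Gross allowable pressure q_all = 2441.3 / 2.5 = 976.5 kPa.
Footing area = 13.916 m², so allowable column load = 976.5 × 13.916 = 13589 kN.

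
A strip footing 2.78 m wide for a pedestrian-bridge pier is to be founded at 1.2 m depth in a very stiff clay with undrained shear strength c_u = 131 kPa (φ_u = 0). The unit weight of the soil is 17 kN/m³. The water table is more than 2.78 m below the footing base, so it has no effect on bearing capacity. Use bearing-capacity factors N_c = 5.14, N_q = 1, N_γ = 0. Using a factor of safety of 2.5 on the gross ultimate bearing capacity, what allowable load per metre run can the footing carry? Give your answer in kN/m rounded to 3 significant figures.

≈ 771 kN/m

Effective surcharge at the founding depth q = γ·D_f = 17 × 1.2 = 20.4 kPa.
q_ult = c·N_c + q·N_q
     = 131 × 5.14 + 20.4 × 1
     = 673.34 + 20.4 = 693.74 kPa.
Gross allowable pressure q_all = 693.74 / 2.5 = 277.5 kPa.
Allowable wall load = q_all × B = 277.5 × 2.78 = 771.44 kN per metre run.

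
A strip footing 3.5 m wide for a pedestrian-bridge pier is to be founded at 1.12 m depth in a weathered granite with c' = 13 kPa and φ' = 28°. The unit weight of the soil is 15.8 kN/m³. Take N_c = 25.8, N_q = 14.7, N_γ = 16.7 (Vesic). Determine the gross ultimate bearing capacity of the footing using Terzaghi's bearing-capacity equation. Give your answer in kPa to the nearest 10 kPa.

Overburden at base level: q = 15.8 × 1.12 = 17.696 kPa.
Cohesion term c·N_c = 13 × 25.8 = 335.4 kPa; surcharge term q·N_q = 17.696 × 14.7 = 260.13 kPa; self-weight term 0.5·γ·B·N_γ = 0.5 × 15.8 × 3.5 × 16.7 = 461.75 kPa.
q_ult = 335.4 + 260.13 + 461.75 = 1057.3 kPa.

q_ult ≈ 1060 kPa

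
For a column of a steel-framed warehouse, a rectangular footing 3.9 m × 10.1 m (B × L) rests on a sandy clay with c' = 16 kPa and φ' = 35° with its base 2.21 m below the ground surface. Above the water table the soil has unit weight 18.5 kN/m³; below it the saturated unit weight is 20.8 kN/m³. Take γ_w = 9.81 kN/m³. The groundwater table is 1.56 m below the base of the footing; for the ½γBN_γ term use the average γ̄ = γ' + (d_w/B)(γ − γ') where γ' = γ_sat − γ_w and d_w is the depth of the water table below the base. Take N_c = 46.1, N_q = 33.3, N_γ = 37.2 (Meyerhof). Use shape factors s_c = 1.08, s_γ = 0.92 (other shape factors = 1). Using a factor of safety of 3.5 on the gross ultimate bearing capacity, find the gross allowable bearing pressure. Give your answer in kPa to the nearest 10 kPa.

q_all ≈ 880 kPa

q = γ·D_f = 18.5 × 2.21 = 40.885 kPa.
γ' = 10.99 kN/m³; averaging over the depth B below the base, γ̄ = γ' + (d_w/B)(γ − γ') = 13.994 kN/m³.
c·N_c·s_c = 16 × 46.1 × 1.08 = 796.61 kPa
q·N_q = 40.885 × 33.3 = 1361.5 kPa
0.5·γ·B·N_γ·s_γ = 0.5 × 13.994 × 3.9 × 37.2 × 0.92 = 933.91 kPa
q_ult = 796.61 + 1361.5 + 933.91 = 3092 kPa.
q_all = 3092 / 3.5 = 883.43 kPa.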